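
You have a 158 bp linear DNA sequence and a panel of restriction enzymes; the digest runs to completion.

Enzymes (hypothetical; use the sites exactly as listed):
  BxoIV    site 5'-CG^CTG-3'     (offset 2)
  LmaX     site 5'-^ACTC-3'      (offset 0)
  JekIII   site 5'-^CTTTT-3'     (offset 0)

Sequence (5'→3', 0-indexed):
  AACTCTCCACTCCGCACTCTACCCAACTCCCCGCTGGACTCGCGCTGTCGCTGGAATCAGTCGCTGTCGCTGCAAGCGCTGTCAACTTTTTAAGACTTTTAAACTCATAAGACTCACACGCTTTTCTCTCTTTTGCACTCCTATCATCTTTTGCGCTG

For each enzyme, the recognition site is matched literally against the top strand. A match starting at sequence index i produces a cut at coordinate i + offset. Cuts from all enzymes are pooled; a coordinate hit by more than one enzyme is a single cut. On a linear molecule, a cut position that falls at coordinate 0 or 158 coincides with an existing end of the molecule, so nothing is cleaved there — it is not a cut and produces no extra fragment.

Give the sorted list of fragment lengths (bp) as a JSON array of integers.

[1,3,4,6,6,7,7,7,7,7,7,8,8,9,9,9,9,10,10,11,13]

Scan for sites:
  BxoIV CGCTG/2: at [31, 42, 48, 61, 67, 76, 153] ⇒ [33, 44, 50, 63, 69, 78, 155]
  LmaX ACTC/0: at [1, 8, 15, 25, 37, 102, 111, 136] ⇒ [1, 8, 15, 25, 37, 102, 111, 136]
  JekIII CTTTT/0: at [85, 95, 120, 129, 147] ⇒ [85, 95, 120, 129, 147]

Pooled cuts: [1, 8, 15, 25, 33, 37, 44, 50, 63, 69, 78, 85, 95, 102, 111, 120, 129, 136, 147, 155]

Fragments:
  [0,1): 1 bp
  [1,8): 7 bp
  [8,15): 7 bp
  [15,25): 10 bp
  [25,33): 8 bp
  [33,37): 4 bp
  [37,44): 7 bp
  [44,50): 6 bp
  [50,63): 13 bp
  [63,69): 6 bp
  [69,78): 9 bp
  [78,85): 7 bp
  [85,95): 10 bp
  [95,102): 7 bp
  [102,111): 9 bp
  [111,120): 9 bp
  [120,129): 9 bp
  [129,136): 7 bp
  [136,147): 11 bp
  [147,155): 8 bp
  [155,158): 3 bp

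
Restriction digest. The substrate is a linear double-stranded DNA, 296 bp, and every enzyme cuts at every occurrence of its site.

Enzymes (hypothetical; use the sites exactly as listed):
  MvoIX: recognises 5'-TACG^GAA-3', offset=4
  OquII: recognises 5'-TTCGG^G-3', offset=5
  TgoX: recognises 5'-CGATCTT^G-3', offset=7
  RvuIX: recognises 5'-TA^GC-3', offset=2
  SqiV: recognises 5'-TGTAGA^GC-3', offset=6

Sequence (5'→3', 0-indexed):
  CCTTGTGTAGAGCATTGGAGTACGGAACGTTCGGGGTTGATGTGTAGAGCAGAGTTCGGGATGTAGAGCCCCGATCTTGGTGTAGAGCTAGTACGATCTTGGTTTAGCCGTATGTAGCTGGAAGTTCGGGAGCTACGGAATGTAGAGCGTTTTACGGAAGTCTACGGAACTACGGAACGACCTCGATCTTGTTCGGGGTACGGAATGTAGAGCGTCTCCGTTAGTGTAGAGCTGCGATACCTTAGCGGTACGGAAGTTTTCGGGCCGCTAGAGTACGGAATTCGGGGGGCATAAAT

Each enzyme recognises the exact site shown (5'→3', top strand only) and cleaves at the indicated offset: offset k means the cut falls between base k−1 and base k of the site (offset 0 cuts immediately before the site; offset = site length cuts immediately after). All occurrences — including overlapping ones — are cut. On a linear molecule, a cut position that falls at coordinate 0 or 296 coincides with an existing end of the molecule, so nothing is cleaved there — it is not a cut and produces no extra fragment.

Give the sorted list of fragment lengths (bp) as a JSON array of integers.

Scan for sites:
  MvoIX TACGGAA/4: at [20, 133, 152, 162, 170, 198, 248, 273] ⇒ [24, 137, 156, 166, 174, 202, 252, 277]
  OquII TTCGGG/5: at [29, 54, 124, 191, 258, 280] ⇒ [34, 59, 129, 196, 263, 285]
  TgoX CGATCTTG/7: at [71, 93, 183] ⇒ [78, 100, 190]
  RvuIX TAGC/2: at [104, 114, 242] ⇒ [106, 116, 244]
  SqiV TGTAGAGC/6: at [5, 42, 61, 80, 140, 205, 224] ⇒ [11, 48, 67, 86, 146, 211, 230]

All cut coordinates (distinct, sorted): [11, 24, 34, 48, 59, 67, 78, 86, 100, 106, 116, 129, 137, 146, 156, 166, 174, 190, 196, 202, 211, 230, 244, 252, 263, 277, 285]

Fragment lengths:
  [0,11): 11 bp
  [11,24): 13 bp
  [24,34): 10 bp
  [34,48): 14 bp
  [48,59): 11 bp
  [59,67): 8 bp
  [67,78): 11 bp
  [78,86): 8 bp
  [86,100): 14 bp
  [100,106): 6 bp
  [106,116): 10 bp
  [116,129): 13 bp
  [129,137): 8 bp
  [137,146): 9 bp
  [146,156): 10 bp
  [156,166): 10 bp
  [166,174): 8 bp
  [174,190): 16 bp
  [190,196): 6 bp
  [196,202): 6 bp
  [202,211): 9 bp
  [211,230): 19 bp
  [230,244): 14 bp
  [244,252): 8 bp
  [252,263): 11 bp
  [263,277): 14 bp
  [277,285): 8 bp
  [285,296): 11 bp

[6,6,6,8,8,8,8,8,8,9,9,10,10,10,10,11,11,11,11,11,13,13,14,14,14,14,16,19]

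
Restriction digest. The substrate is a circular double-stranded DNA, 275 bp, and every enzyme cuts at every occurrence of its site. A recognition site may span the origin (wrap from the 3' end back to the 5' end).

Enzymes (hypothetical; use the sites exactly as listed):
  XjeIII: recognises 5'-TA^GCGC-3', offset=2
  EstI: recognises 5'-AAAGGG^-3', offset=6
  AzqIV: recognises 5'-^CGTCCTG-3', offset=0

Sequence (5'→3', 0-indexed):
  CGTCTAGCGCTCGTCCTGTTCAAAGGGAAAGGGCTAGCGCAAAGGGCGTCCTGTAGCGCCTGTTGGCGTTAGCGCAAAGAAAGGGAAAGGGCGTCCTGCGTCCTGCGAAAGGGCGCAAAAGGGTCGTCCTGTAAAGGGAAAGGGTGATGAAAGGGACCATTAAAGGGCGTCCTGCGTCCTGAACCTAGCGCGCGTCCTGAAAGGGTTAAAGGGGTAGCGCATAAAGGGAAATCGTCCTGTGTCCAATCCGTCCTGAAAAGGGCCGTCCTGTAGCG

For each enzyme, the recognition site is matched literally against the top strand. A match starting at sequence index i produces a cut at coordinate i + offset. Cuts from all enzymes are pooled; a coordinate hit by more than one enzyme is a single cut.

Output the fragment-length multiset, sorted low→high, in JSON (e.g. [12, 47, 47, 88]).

[1,1,3,3,4,5,5,6,6,6,7,7,8,9,9,9,10,10,11,12,12,13,13,14,14,14,15,16,16,16]

Site scan:
  XjeIII (TAGCGC, off=2): starts [4, 34, 53, 69, 185, 214, 270] → cuts [6, 36, 55, 71, 187, 216, 272]
  EstI (AAAGGG, off=6): starts [21, 27, 40, 79, 85, 107, 117, 132, 138, 149, 161, 199, 207, 222, 256] → cuts [27, 33, 46, 85, 91, 113, 123, 138, 144, 155, 167, 205, 213, 228, 262]
  AzqIV (CGTCCTG, off=0): starts [11, 46, 91, 98, 124, 167, 174, 192, 232, 248, 263] → cuts [11, 46, 91, 98, 124, 167, 174, 192, 232, 248, 263]

Pooled cuts: [6, 11, 27, 33, 36, 46, 55, 71, 85, 91, 98, 113, 123, 124, 138, 144, 155, 167, 174, 187, 192, 205, 213, 216, 228, 232, 248, 262, 263, 272]

Fragments:
  6→11: 5 bp
  11→27: 16 bp
  27→33: 6 bp
  33→36: 3 bp
  36→46: 10 bp
  46→55: 9 bp
  55→71: 16 bp
  71→85: 14 bp
  85→91: 6 bp
  91→98: 7 bp
  98→113: 15 bp
  113→123: 10 bp
  123→124: 1 bp
  124→138: 14 bp
  138→144: 6 bp
  144→155: 11 bp
  155→167: 12 bp
  167→174: 7 bp
  174→187: 13 bp
  187→192: 5 bp
  192→205: 13 bp
  205→213: 8 bp
  213→216: 3 bp
  216→228: 12 bp
  228→232: 4 bp
  232→248: 16 bp
  248→262: 14 bp
  262→263: 1 bp
  263→272: 9 bp
  272→6 (wrap): 275-272+6 = 9 bp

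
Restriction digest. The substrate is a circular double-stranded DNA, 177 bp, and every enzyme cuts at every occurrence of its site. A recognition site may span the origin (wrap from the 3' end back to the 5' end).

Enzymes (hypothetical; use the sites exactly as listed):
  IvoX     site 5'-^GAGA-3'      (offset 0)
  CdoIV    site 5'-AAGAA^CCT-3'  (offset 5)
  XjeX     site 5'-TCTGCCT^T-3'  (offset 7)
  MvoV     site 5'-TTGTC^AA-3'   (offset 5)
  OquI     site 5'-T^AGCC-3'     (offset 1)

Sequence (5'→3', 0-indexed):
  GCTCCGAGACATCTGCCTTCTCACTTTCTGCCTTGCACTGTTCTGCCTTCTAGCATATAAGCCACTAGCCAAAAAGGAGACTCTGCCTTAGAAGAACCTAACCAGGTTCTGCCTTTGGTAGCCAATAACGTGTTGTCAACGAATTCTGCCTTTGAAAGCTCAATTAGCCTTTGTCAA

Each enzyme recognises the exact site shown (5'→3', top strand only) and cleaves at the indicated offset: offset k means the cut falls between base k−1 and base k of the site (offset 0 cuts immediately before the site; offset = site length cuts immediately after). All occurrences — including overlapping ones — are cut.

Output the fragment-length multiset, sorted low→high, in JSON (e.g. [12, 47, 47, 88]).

Scan for sites:
  IvoX (GAGA, off=0): starts [5, 76] → cuts [5, 76]
  CdoIV (AAGAACCT, off=5): starts [91] → cuts [96]
  XjeX (TCTGCCTT, off=7): starts [11, 26, 41, 81, 107, 144] → cuts [18, 33, 48, 88, 114, 151]
  MvoV (TTGTCAA, off=5): starts [132, 170] → cuts [137, 175]
  OquI (TAGCC, off=1): starts [65, 118, 164] → cuts [66, 119, 165]

Pooled cuts: [5, 18, 33, 48, 66, 76, 88, 96, 114, 119, 137, 151, 165, 175]

Fragments:
  5→18: 13 bp
  18→33: 15 bp
  33→48: 15 bp
  48→66: 18 bp
  66→76: 10 bp
  76→88: 12 bp
  88→96: 8 bp
  96→114: 18 bp
  114→119: 5 bp
  119→137: 18 bp
  137→151: 14 bp
  151→165: 14 bp
  165→175: 10 bp
  175→5 (wrap): 177-175+5 = 7 bp

[5,7,8,10,10,12,13,14,14,15,15,18,18,18]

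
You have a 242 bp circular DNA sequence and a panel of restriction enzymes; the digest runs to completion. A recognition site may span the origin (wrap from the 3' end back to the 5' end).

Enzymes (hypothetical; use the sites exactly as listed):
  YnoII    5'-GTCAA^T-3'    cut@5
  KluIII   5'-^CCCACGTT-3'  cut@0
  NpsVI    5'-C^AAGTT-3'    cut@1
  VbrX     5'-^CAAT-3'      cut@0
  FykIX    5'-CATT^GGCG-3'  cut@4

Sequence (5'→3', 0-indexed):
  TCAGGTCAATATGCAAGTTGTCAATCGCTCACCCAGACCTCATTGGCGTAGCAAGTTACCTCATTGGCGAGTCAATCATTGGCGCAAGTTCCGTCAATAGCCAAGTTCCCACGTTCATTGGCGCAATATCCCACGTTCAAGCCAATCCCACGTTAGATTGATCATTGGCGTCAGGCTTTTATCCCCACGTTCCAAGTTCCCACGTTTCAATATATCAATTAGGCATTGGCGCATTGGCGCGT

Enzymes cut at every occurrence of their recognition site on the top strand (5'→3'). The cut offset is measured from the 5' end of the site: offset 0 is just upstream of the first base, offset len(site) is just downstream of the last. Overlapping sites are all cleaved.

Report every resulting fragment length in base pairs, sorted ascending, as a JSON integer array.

[3,3,3,3,4,4,5,5,5,5,5,5,6,7,7,8,8,8,9,9,10,12,12,13,13,13,17,20,20]

Per-enzyme occurrences:
  YnoII GTCAAT/5: at [4, 19, 70, 92] ⇒ [9, 24, 75, 97]
  KluIII CCCACGTT/0: at [107, 129, 146, 183, 198] ⇒ [107, 129, 146, 183, 198]
  NpsVI CAAGTT/1: at [13, 51, 84, 101, 192] ⇒ [14, 52, 85, 102, 193]
  VbrX CAAT/0: at [6, 21, 72, 94, 123, 142, 207, 215] ⇒ [6, 21, 72, 94, 123, 142, 207, 215]
  FykIX CATTGGCG/4: at [40, 61, 76, 115, 162, 223, 231] ⇒ [44, 65, 80, 119, 166, 227, 235]

Pooled cuts: [6, 9, 14, 21, 24, 44, 52, 65, 72, 75, 80, 85, 94, 97, 102, 107, 119, 123, 129, 142, 146, 166, 183, 193, 198, 207, 215, 227, 235]

Fragment lengths:
  6→9: 3 bp
  9→14: 5 bp
  14→21: 7 bp
  21→24: 3 bp
  24→44: 20 bp
  44→52: 8 bp
  52→65: 13 bp
  65→72: 7 bp
  72→75: 3 bp
  75→80: 5 bp
  80→85: 5 bp
  85→94: 9 bp
  94→97: 3 bp
  97→102: 5 bp
  102→107: 5 bp
  107→119: 12 bp
  119→123: 4 bp
  123→129: 6 bp
  129→142: 13 bp
  142→146: 4 bp
  146→166: 20 bp
  166→183: 17 bp
  183→193: 10 bp
  193→198: 5 bp
  198→207: 9 bp
  207→215: 8 bp
  215→227: 12 bp
  227→235: 8 bp
  235→6 (wrap): 242-235+6 = 13 bp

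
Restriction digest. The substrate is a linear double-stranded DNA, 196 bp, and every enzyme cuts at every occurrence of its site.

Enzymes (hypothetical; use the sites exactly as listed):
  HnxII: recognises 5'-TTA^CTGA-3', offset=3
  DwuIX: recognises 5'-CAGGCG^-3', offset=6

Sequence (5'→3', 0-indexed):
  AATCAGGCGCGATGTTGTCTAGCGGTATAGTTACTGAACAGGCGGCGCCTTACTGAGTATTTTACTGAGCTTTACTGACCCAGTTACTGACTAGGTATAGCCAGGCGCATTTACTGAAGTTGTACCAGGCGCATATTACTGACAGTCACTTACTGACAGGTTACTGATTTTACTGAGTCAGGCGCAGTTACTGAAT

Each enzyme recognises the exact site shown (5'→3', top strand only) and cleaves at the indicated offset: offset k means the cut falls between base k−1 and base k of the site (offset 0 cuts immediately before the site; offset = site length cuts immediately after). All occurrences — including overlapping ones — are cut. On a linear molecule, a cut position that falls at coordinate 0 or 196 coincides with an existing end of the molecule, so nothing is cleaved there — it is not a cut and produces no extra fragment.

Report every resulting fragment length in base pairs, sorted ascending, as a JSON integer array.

Scan for sites:
  HnxII (TTACTGA, off=3): starts [30, 49, 61, 71, 83, 110, 135, 149, 160, 169, 187] → cuts [33, 52, 64, 74, 86, 113, 138, 152, 163, 172, 190]
  DwuIX (CAGGCG, off=6): starts [3, 38, 101, 125, 178] → cuts [9, 44, 107, 131, 184]

Pooled cuts: [9, 33, 44, 52, 64, 74, 86, 107, 113, 131, 138, 152, 163, 172, 184, 190]

Fragment lengths:
  [0,9): 9 bp
  [9,33): 24 bp
  [33,44): 11 bp
  [44,52): 8 bp
  [52,64): 12 bp
  [64,74): 10 bp
  [74,86): 12 bp
  [86,107): 21 bp
  [107,113): 6 bp
  [113,131): 18 bp
  [131,138): 7 bp
  [138,152): 14 bp
  [152,163): 11 bp
  [163,172): 9 bp
  [172,184): 12 bp
  [184,190): 6 bp
  [190,196): 6 bp

[6,6,6,7,8,9,9,10,11,11,12,12,12,14,18,21,24]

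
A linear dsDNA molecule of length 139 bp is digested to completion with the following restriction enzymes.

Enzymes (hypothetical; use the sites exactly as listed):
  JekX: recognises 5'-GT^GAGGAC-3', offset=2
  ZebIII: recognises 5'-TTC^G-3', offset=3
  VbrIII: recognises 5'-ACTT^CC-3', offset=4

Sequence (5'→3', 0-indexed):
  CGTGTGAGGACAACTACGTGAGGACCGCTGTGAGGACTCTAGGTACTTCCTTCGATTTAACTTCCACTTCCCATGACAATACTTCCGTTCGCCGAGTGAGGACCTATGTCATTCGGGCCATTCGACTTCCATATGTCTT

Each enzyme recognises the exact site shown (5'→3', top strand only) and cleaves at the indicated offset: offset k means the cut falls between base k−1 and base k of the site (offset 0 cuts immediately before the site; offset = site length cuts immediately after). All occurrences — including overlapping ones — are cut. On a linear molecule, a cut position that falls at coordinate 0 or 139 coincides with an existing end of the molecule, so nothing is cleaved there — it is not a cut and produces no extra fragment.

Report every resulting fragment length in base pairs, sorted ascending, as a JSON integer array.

[5,5,5,6,6,7,9,10,11,12,14,15,17,17]

Site scan:
  JekX GTGAGGAC/2: at [3, 17, 29, 95] ⇒ [5, 19, 31, 97]
  ZebIII TTCG/3: at [50, 87, 111, 120] ⇒ [53, 90, 114, 123]
  VbrIII ACTTCC/4: at [44, 59, 65, 80, 124] ⇒ [48, 63, 69, 84, 128]

Pooled cuts: [5, 19, 31, 48, 53, 63, 69, 84, 90, 97, 114, 123, 128]

Fragments:
  [0,5): 5 bp
  [5,19): 14 bp
  [19,31): 12 bp
  [31,48): 17 bp
  [48,53): 5 bp
  [53,63): 10 bp
  [63,69): 6 bp
  [69,84): 15 bp
  [84,90): 6 bp
  [90,97): 7 bp
  [97,114): 17 bp
  [114,123): 9 bp
  [123,128): 5 bp
  [128,139): 11 bp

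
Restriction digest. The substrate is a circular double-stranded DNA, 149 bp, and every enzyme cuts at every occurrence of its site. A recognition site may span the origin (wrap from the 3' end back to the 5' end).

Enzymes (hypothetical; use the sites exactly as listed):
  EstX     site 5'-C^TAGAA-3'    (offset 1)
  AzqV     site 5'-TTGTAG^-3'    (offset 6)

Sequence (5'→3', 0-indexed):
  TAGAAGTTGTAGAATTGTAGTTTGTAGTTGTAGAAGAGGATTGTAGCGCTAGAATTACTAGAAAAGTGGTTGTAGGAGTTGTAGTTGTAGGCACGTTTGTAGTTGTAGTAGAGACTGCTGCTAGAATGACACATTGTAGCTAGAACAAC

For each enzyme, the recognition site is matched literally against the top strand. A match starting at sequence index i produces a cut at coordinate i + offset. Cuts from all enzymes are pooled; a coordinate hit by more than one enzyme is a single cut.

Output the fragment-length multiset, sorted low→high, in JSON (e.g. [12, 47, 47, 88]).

[1,3,6,6,6,7,8,9,9,9,12,12,13,13,17,18]

Scan for sites:
  EstX CTAGAA/1: at [48, 57, 120, 139, 148] ⇒ [0, 49, 58, 121, 140]
  AzqV TTGTAG/6: at [6, 14, 21, 27, 40, 69, 78, 84, 96, 102, 133] ⇒ [12, 20, 27, 33, 46, 75, 84, 90, 102, 108, 139]

Pooled cuts: [0, 12, 20, 27, 33, 46, 49, 58, 75, 84, 90, 102, 108, 121, 139, 140]

Fragment lengths:
  0→12: 12 bp
  12→20: 8 bp
  20→27: 7 bp
  27→33: 6 bp
  33→46: 13 bp
  46→49: 3 bp
  49→58: 9 bp
  58→75: 17 bp
  75→84: 9 bp
  84→90: 6 bp
  90→102: 12 bp
  102→108: 6 bp
  108→121: 13 bp
  121→139: 18 bp
  139→140: 1 bp
  140→0 (wrap): 149-140+0 = 9 bp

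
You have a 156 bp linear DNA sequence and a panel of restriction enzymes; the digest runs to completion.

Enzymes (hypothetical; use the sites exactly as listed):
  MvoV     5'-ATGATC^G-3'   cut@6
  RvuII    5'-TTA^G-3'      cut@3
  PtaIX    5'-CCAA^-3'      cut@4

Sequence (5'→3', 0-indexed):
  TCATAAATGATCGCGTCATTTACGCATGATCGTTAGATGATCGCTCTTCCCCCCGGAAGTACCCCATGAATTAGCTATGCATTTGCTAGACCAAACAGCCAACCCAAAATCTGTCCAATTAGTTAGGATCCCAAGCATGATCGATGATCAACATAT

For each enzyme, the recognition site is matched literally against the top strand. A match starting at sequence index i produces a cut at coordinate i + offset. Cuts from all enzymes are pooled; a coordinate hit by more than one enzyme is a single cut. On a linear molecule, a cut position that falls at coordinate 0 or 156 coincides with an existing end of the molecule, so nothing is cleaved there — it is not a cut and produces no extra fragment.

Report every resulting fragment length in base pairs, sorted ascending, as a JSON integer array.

[3,4,4,5,7,8,8,9,11,12,14,19,21,31]

Scan for sites:
  MvoV (ATGATCG, off=6): starts [6, 25, 36, 136] → cuts [12, 31, 42, 142]
  RvuII (TTAG, off=3): starts [32, 70, 118, 122] → cuts [35, 73, 121, 125]
  PtaIX (CCAA, off=4): starts [90, 98, 103, 114, 130] → cuts [94, 102, 107, 118, 134]

Pooled cuts: [12, 31, 35, 42, 73, 94, 102, 107, 118, 121, 125, 134, 142]

Fragments:
  [0,12): 12 bp
  [12,31): 19 bp
  [31,35): 4 bp
  [35,42): 7 bp
  [42,73): 31 bp
  [73,94): 21 bp
  [94,102): 8 bp
  [102,107): 5 bp
  [107,118): 11 bp
  [118,121): 3 bp
  [121,125): 4 bp
  [125,134): 9 bp
  [134,142): 8 bp
  [142,156): 14 bp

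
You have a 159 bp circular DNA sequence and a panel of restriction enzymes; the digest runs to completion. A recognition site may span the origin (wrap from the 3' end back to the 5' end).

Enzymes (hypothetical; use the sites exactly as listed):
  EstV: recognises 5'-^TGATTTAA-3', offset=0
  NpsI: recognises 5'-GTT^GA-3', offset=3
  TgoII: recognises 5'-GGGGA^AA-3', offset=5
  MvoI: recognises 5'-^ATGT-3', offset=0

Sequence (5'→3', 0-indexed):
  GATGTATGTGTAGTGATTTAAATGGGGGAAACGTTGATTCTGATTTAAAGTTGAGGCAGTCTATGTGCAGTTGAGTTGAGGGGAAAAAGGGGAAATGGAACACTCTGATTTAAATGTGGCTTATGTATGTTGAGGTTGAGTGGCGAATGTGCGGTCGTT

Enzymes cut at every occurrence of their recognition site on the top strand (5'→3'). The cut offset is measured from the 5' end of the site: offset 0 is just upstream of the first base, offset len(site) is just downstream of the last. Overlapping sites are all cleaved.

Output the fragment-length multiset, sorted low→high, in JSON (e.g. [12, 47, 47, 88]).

Per-enzyme occurrences:
  EstV TGATTTAA/0: at [13, 40, 105] ⇒ [13, 40, 105]
  NpsI GTTGA/3: at [32, 49, 69, 74, 128, 134, 156] ⇒ [0, 35, 52, 72, 77, 131, 137]
  TgoII GGGGAAA/5: at [24, 79, 88] ⇒ [29, 84, 93]
  MvoI ATGT/0: at [1, 5, 62, 113, 122, 126, 146] ⇒ [1, 5, 62, 113, 122, 126, 146]

Pooled cuts: [0, 1, 5, 13, 29, 35, 40, 52, 62, 72, 77, 84, 93, 105, 113, 122, 126, 131, 137, 146]

Fragment lengths:
  0→1: 1 bp
  1→5: 4 bp
  5→13: 8 bp
  13→29: 16 bp
  29→35: 6 bp
  35→40: 5 bp
  40→52: 12 bp
  52→62: 10 bp
  62→72: 10 bp
  72→77: 5 bp
  77→84: 7 bp
  84→93: 9 bp
  93→105: 12 bp
  105→113: 8 bp
  113→122: 9 bp
  122→126: 4 bp
  126→131: 5 bp
  131→137: 6 bp
  137→146: 9 bp
  146→0 (wrap): 159-146+0 = 13 bp

[1,4,4,5,5,5,6,6,7,8,8,9,9,9,10,10,12,12,13,16]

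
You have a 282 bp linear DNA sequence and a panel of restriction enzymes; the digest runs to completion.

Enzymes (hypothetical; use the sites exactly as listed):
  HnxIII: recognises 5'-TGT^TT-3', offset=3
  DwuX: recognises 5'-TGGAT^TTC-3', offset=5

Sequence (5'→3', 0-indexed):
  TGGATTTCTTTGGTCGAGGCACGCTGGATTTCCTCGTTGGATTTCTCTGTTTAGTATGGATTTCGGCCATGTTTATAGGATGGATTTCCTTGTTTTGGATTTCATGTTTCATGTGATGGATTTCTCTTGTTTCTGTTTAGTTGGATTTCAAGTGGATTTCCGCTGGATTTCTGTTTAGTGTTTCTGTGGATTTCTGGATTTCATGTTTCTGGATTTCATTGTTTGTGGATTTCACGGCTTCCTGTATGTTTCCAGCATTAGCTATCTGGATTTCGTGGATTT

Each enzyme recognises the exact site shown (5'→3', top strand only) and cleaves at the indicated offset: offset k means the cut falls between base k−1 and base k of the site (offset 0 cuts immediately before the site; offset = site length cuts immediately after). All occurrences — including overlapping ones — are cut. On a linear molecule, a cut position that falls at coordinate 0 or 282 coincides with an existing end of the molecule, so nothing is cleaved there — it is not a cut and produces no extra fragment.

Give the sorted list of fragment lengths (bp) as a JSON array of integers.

Scan for sites:
  HnxIII (TGTTT, off=3): starts [47, 69, 90, 104, 127, 133, 171, 178, 203, 219, 246] → cuts [50, 72, 93, 107, 130, 136, 174, 181, 206, 222, 249]
  DwuX (TGGATTTC, off=5): starts [0, 24, 37, 56, 80, 95, 116, 141, 152, 163, 186, 194, 209, 225, 266] → cuts [5, 29, 42, 61, 85, 100, 121, 146, 157, 168, 191, 199, 214, 230, 271]

All cut coordinates (distinct, sorted): [5, 29, 42, 50, 61, 72, 85, 93, 100, 107, 121, 130, 136, 146, 157, 168, 174, 181, 191, 199, 206, 214, 222, 230, 249, 271]

Fragments:
  [0,5): 5 bp
  [5,29): 24 bp
  [29,42): 13 bp
  [42,50): 8 bp
  [50,61): 11 bp
  [61,72): 11 bp
  [72,85): 13 bp
  [85,93): 8 bp
  [93,100): 7 bp
  [100,107): 7 bp
  [107,121): 14 bp
  [121,130): 9 bp
  [130,136): 6 bp
  [136,146): 10 bp
  [146,157): 11 bp
  [157,168): 11 bp
  [168,174): 6 bp
  [174,181): 7 bp
  [181,191): 10 bp
  [191,199): 8 bp
  [199,206): 7 bp
  [206,214): 8 bp
  [214,222): 8 bp
  [222,230): 8 bp
  [230,249): 19 bp
  [249,271): 22 bp
  [271,282): 11 bp

[5,6,6,7,7,7,7,8,8,8,8,8,8,9,10,10,11,11,11,11,11,13,13,14,19,22,24]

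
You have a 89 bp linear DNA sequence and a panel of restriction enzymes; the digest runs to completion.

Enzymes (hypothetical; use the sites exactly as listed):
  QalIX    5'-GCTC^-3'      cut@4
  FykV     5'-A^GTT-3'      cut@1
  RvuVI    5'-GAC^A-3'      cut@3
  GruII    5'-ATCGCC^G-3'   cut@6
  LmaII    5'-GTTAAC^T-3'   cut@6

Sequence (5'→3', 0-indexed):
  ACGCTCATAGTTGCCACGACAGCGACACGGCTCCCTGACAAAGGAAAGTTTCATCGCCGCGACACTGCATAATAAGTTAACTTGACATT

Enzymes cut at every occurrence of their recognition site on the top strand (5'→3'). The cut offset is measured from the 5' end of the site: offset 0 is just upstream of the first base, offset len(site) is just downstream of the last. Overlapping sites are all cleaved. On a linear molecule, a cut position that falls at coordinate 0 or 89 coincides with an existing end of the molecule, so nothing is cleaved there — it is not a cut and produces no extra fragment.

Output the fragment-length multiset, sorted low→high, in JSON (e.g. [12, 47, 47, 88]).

Per-enzyme occurrences:
  QalIX GCTC/4: at [2, 29] ⇒ [6, 33]
  FykV AGTT/1: at [8, 46, 74] ⇒ [9, 47, 75]
  RvuVI GACA/3: at [17, 23, 36, 60, 83] ⇒ [20, 26, 39, 63, 86]
  GruII ATCGCCG/6: at [52] ⇒ [58]
  LmaII GTTAACT/6: at [75] ⇒ [81]

All cut coordinates (distinct, sorted): [6, 9, 20, 26, 33, 39, 47, 58, 63, 75, 81, 86]

Fragments:
  [0,6): 6 bp
  [6,9): 3 bp
  [9,20): 11 bp
  [20,26): 6 bp
  [26,33): 7 bp
  [33,39): 6 bp
  [39,47): 8 bp
  [47,58): 11 bp
  [58,63): 5 bp
  [63,75): 12 bp
  [75,81): 6 bp
  [81,86): 5 bp
  [86,89): 3 bp

[3,3,5,5,6,6,6,6,7,8,11,11,12]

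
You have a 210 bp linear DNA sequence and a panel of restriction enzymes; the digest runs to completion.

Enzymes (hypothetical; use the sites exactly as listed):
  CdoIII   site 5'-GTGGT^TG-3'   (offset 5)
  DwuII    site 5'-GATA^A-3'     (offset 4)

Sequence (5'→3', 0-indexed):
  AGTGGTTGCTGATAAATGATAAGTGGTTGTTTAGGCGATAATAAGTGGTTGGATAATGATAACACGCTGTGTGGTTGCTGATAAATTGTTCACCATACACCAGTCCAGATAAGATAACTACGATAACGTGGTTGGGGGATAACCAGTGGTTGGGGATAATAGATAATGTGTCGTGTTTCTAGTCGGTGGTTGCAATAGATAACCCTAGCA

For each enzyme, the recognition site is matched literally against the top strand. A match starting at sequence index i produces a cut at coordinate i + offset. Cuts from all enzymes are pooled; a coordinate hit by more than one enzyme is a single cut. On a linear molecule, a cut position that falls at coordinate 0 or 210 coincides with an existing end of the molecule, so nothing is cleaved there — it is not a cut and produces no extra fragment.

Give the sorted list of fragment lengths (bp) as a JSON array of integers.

[5,6,6,6,6,7,7,7,8,8,8,9,9,9,9,9,11,13,14,25,28]

Scan for sites:
  CdoIII GTGGTTG/5: at [1, 22, 44, 70, 127, 145, 185] ⇒ [6, 27, 49, 75, 132, 150, 190]
  DwuII GATAA/4: at [10, 17, 36, 51, 57, 79, 107, 112, 121, 137, 154, 161, 197] ⇒ [14, 21, 40, 55, 61, 83, 111, 116, 125, 141, 158, 165, 201]

All cut coordinates (distinct, sorted): [6, 14, 21, 27, 40, 49, 55, 61, 75, 83, 111, 116, 125, 132, 141, 150, 158, 165, 190, 201]

Fragment lengths:
  [0,6): 6 bp
  [6,14): 8 bp
  [14,21): 7 bp
  [21,27): 6 bp
  [27,40): 13 bp
  [40,49): 9 bp
  [49,55): 6 bp
  [55,61): 6 bp
  [61,75): 14 bp
  [75,83): 8 bp
  [83,111): 28 bp
  [111,116): 5 bp
  [116,125): 9 bp
  [125,132): 7 bp
  [132,141): 9 bp
  [141,150): 9 bp
  [150,158): 8 bp
  [158,165): 7 bp
  [165,190): 25 bp
  [190,201): 11 bp
  [201,210): 9 bp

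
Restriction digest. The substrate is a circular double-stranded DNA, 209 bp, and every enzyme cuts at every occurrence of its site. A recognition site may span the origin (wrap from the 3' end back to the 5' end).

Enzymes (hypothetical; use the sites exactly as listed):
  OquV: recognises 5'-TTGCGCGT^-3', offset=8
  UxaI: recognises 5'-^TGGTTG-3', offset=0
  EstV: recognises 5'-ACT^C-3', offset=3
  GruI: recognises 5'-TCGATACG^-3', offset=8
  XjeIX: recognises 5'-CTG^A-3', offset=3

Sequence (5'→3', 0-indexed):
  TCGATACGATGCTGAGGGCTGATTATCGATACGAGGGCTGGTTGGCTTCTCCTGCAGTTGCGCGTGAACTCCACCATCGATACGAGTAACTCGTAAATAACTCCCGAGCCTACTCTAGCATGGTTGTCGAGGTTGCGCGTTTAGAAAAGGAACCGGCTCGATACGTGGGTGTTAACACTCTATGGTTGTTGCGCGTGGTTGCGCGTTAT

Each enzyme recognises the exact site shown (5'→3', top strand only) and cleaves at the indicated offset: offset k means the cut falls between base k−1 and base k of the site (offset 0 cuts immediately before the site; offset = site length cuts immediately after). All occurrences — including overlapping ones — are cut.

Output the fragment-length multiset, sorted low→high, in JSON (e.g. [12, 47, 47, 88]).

Site scan:
  OquV TTGCGCGT/8: at [57, 132, 188, 198] ⇒ [65, 140, 196, 206]
  UxaI TGGTTG/0: at [38, 120, 182, 195] ⇒ [38, 120, 182, 195]
  EstV ACTC/3: at [67, 88, 99, 111, 176] ⇒ [70, 91, 102, 114, 179]
  GruI TCGATACG/8: at [0, 25, 76, 157] ⇒ [8, 33, 84, 165]
  XjeIX CTGA/3: at [11, 18] ⇒ [14, 21]

Pooled cuts: [8, 14, 21, 33, 38, 65, 70, 84, 91, 102, 114, 120, 140, 165, 179, 182, 195, 196, 206]

Fragments:
  8→14: 6 bp
  14→21: 7 bp
  21→33: 12 bp
  33→38: 5 bp
  38→65: 27 bp
  65→70: 5 bp
  70→84: 14 bp
  84→91: 7 bp
  91→102: 11 bp
  102→114: 12 bp
  114→120: 6 bp
  120→140: 20 bp
  140→165: 25 bp
  165→179: 14 bp
  179→182: 3 bp
  182→195: 13 bp
  195→196: 1 bp
  196→206: 10 bp
  206→8 (wrap): 209-206+8 = 11 bp

[1,3,5,5,6,6,7,7,10,11,11,12,12,13,14,14,20,25,27]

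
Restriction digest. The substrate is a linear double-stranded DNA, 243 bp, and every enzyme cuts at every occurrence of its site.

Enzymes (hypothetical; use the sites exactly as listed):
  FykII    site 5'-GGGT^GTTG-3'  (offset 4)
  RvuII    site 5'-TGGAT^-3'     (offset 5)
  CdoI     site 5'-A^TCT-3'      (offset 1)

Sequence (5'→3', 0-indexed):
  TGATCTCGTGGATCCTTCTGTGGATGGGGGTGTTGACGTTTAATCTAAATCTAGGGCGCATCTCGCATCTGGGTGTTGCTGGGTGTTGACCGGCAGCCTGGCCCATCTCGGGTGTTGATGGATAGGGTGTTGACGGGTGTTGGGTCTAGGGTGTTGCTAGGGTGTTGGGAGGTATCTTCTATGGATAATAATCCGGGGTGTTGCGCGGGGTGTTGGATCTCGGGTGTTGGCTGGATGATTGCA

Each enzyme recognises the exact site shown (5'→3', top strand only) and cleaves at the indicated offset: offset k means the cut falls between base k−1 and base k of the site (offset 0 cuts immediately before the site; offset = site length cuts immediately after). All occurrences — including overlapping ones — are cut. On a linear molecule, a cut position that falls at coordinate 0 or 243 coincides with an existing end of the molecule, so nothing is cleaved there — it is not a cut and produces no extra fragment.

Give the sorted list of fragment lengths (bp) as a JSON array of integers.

Site scan:
  FykII GGGTGTTG/4: at [27, 70, 80, 109, 124, 134, 148, 159, 195, 207, 221] ⇒ [31, 74, 84, 113, 128, 138, 152, 163, 199, 211, 225]
  RvuII TGGAT/5: at [8, 20, 118, 181, 213, 231] ⇒ [13, 25, 123, 186, 218, 236]
  CdoI ATCT/1: at [2, 42, 48, 59, 66, 104, 173, 216] ⇒ [3, 43, 49, 60, 67, 105, 174, 217]

Pooled cuts: [3, 13, 25, 31, 43, 49, 60, 67, 74, 84, 105, 113, 123, 128, 138, 152, 163, 174, 186, 199, 211, 217, 218, 225, 236]

Fragment lengths:
  [0,3): 3 bp
  [3,13): 10 bp
  [13,25): 12 bp
  [25,31): 6 bp
  [31,43): 12 bp
  [43,49): 6 bp
  [49,60): 11 bp
  [60,67): 7 bp
  [67,74): 7 bp
  [74,84): 10 bp
  [84,105): 21 bp
  [105,113): 8 bp
  [113,123): 10 bp
  [123,128): 5 bp
  [128,138): 10 bp
  [138,152): 14 bp
  [152,163): 11 bp
  [163,174): 11 bp
  [174,186): 12 bp
  [186,199): 13 bp
  [199,211): 12 bp
  [211,217): 6 bp
  [217,218): 1 bp
  [218,225): 7 bp
  [225,236): 11 bp
  [236,243): 7 bp

[1,3,5,6,6,6,7,7,7,7,8,10,10,10,10,11,11,11,11,12,12,12,12,13,14,21]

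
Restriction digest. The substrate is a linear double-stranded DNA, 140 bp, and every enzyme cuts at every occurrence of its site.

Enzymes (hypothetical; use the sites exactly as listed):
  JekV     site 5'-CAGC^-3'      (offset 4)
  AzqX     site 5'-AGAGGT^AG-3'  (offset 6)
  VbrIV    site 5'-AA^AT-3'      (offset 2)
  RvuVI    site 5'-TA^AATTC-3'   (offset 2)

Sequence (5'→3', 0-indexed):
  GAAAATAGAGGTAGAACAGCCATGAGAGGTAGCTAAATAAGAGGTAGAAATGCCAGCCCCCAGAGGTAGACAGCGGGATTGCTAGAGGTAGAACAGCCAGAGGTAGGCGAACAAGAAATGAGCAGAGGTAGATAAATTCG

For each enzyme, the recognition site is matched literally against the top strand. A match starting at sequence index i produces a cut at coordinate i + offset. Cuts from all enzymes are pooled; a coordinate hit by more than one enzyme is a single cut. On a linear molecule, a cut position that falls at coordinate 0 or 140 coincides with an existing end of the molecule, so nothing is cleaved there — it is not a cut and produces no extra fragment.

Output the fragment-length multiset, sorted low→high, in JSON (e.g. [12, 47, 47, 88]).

[1,4,4,5,5,6,7,7,8,8,8,8,9,10,10,12,13,15]

Scan for sites:
  JekV CAGC/4: at [16, 53, 70, 93] ⇒ [20, 57, 74, 97]
  AzqX AGAGGTAG/6: at [6, 24, 39, 61, 83, 98, 123] ⇒ [12, 30, 45, 67, 89, 104, 129]
  VbrIV AAAT/2: at [2, 34, 47, 115, 133] ⇒ [4, 36, 49, 117, 135]
  RvuVI TAAATTC/2: at [132] ⇒ [134]

All cut coordinates (distinct, sorted): [4, 12, 20, 30, 36, 45, 49, 57, 67, 74, 89, 97, 104, 117, 129, 134, 135]

Fragments:
  [0,4): 4 bp
  [4,12): 8 bp
  [12,20): 8 bp
  [20,30): 10 bp
  [30,36): 6 bp
  [36,45): 9 bp
  [45,49): 4 bp
  [49,57): 8 bp
  [57,67): 10 bp
  [67,74): 7 bp
  [74,89): 15 bp
  [89,97): 8 bp
  [97,104): 7 bp
  [104,117): 13 bp
  [117,129): 12 bp
  [129,134): 5 bp
  [134,135): 1 bp
  [135,140): 5 bp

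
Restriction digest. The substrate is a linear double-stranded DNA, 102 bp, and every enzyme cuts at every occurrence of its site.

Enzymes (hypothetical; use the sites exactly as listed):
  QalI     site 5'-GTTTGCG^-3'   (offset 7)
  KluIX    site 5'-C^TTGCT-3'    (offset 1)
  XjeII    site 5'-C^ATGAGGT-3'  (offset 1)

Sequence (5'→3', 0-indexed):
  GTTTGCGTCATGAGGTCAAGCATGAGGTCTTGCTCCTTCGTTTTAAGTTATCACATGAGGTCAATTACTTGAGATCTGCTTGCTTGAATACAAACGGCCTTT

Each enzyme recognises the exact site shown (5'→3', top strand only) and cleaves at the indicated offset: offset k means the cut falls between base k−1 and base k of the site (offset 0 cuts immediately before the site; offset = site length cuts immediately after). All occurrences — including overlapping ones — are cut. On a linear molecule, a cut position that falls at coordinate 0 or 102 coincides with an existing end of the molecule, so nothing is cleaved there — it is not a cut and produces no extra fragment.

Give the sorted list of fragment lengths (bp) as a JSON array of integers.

[2,7,8,12,23,25,25]

Per-enzyme occurrences:
  QalI GTTTGCG/7: at [0] ⇒ [7]
  KluIX CTTGCT/1: at [28, 78] ⇒ [29, 79]
  XjeII CATGAGGT/1: at [8, 20, 53] ⇒ [9, 21, 54]

Pooled cuts: [7, 9, 21, 29, 54, 79]

Fragments:
  [0,7): 7 bp
  [7,9): 2 bp
  [9,21): 12 bp
  [21,29): 8 bp
  [29,54): 25 bp
  [54,79): 25 bp
  [79,102): 23 bp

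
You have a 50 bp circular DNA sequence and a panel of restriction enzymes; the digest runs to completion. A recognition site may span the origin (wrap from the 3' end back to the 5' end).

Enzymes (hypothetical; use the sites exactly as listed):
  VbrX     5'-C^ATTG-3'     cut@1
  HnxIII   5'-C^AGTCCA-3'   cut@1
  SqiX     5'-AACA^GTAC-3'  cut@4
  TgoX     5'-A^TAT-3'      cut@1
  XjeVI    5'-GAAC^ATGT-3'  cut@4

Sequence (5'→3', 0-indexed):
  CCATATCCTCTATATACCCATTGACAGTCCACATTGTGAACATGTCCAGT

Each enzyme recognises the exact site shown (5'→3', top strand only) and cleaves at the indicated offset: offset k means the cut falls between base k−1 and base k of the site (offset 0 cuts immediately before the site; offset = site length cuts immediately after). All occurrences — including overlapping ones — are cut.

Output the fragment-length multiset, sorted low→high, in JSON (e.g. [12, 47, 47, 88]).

Scan for sites:
  VbrX CATTG/1: at [18, 31] ⇒ [19, 32]
  HnxIII CAGTCCA/1: at [24, 46] ⇒ [25, 47]
  SqiX (AACAGTAC, off=4): no sites
  TgoX ATAT/1: at [2, 11] ⇒ [3, 12]
  XjeVI GAACATGT/4: at [37] ⇒ [41]

All cut coordinates (distinct, sorted): [3, 12, 19, 25, 32, 41, 47]

Fragments:
  3→12: 9 bp
  12→19: 7 bp
  19→25: 6 bp
  25→32: 7 bp
  32→41: 9 bp
  41→47: 6 bp
  47→3 (wrap): 50-47+3 = 6 bp

[6,6,6,7,7,9,9]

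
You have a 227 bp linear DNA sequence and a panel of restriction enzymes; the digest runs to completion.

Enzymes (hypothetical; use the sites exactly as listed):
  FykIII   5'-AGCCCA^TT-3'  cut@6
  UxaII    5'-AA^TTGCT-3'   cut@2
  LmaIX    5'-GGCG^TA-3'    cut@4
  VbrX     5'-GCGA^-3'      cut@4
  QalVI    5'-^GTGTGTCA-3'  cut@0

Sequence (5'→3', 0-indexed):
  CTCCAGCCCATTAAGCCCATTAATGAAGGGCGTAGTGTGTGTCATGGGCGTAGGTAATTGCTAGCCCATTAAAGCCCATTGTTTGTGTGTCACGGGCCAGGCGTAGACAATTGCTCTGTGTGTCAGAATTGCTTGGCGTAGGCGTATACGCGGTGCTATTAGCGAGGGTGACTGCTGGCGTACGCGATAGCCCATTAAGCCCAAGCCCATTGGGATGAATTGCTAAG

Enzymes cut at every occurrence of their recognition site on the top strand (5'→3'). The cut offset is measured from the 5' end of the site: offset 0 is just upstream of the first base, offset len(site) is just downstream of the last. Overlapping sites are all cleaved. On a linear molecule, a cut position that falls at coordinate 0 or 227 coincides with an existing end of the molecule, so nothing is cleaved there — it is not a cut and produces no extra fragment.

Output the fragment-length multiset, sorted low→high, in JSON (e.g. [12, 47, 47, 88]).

[4,6,6,7,7,7,7,7,8,9,10,10,10,10,11,11,13,14,15,15,19,21]

Site scan:
  FykIII AGCCCATT/6: at [4, 13, 62, 72, 188, 203] ⇒ [10, 19, 68, 78, 194, 209]
  UxaII AATTGCT/2: at [55, 108, 126, 217] ⇒ [57, 110, 128, 219]
  LmaIX GGCGTA/4: at [28, 46, 99, 134, 140, 176] ⇒ [32, 50, 103, 138, 144, 180]
  VbrX GCGA/4: at [161, 183] ⇒ [165, 187]
  QalVI GTGTGTCA/0: at [36, 84, 117] ⇒ [36, 84, 117]

All cut coordinates (distinct, sorted): [10, 19, 32, 36, 50, 57, 68, 78, 84, 103, 110, 117, 128, 138, 144, 165, 180, 187, 194, 209, 219]

Fragments:
  [0,10): 10 bp
  [10,19): 9 bp
  [19,32): 13 bp
  [32,36): 4 bp
  [36,50): 14 bp
  [50,57): 7 bp
  [57,68): 11 bp
  [68,78): 10 bp
  [78,84): 6 bp
  [84,103): 19 bp
  [103,110): 7 bp
  [110,117): 7 bp
  [117,128): 11 bp
  [128,138): 10 bp
  [138,144): 6 bp
  [144,165): 21 bp
  [165,180): 15 bp
  [180,187): 7 bp
  [187,194): 7 bp
  [194,209): 15 bp
  [209,219): 10 bp
  [219,227): 8 bp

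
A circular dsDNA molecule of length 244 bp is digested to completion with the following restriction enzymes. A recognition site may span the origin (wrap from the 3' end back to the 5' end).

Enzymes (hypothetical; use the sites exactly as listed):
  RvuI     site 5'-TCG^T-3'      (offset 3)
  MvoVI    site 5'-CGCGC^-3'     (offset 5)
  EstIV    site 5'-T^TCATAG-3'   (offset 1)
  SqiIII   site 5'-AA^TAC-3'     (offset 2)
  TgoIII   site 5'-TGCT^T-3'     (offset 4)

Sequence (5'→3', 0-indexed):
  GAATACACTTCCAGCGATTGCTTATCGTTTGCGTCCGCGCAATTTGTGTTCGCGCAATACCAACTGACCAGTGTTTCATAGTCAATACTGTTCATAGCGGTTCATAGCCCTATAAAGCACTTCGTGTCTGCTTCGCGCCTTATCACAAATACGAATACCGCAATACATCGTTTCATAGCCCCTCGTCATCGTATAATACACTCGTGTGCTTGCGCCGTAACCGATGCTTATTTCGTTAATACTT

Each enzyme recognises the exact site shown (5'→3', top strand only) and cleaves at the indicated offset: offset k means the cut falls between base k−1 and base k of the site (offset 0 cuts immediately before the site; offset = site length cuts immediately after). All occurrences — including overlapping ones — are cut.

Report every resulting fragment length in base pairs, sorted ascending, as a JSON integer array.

Site scan:
  RvuI (TCGT, off=3): starts [24, 121, 167, 182, 188, 201, 232] → cuts [27, 124, 170, 185, 191, 204, 235]
  MvoVI (CGCGC, off=5): starts [35, 50, 133] → cuts [40, 55, 138]
  EstIV (TTCATAG, off=1): starts [74, 90, 100, 171] → cuts [75, 91, 101, 172]
  SqiIII (AATAC, off=2): starts [1, 55, 83, 147, 153, 161, 194, 237] → cuts [3, 57, 85, 149, 155, 163, 196, 239]
  TgoIII (TGCTT, off=4): starts [18, 128, 206, 224] → cuts [22, 132, 210, 228]

All cut coordinates (distinct, sorted): [3, 22, 27, 40, 55, 57, 75, 85, 91, 101, 124, 132, 138, 149, 155, 163, 170, 172, 185, 191, 196, 204, 210, 228, 235, 239]

Fragment lengths:
  3→22: 19 bp
  22→27: 5 bp
  27→40: 13 bp
  40→55: 15 bp
  55→57: 2 bp
  57→75: 18 bp
  75→85: 10 bp
  85→91: 6 bp
  91→101: 10 bp
  101→124: 23 bp
  124→132: 8 bp
  132→138: 6 bp
  138→149: 11 bp
  149→155: 6 bp
  155→163: 8 bp
  163→170: 7 bp
  170→172: 2 bp
  172→185: 13 bp
  185→191: 6 bp
  191→196: 5 bp
  196→204: 8 bp
  204→210: 6 bp
  210→228: 18 bp
  228→235: 7 bp
  235→239: 4 bp
  239→3 (wrap): 244-239+3 = 8 bp

[2,2,4,5,5,6,6,6,6,6,7,7,8,8,8,8,10,10,11,13,13,15,18,18,19,23]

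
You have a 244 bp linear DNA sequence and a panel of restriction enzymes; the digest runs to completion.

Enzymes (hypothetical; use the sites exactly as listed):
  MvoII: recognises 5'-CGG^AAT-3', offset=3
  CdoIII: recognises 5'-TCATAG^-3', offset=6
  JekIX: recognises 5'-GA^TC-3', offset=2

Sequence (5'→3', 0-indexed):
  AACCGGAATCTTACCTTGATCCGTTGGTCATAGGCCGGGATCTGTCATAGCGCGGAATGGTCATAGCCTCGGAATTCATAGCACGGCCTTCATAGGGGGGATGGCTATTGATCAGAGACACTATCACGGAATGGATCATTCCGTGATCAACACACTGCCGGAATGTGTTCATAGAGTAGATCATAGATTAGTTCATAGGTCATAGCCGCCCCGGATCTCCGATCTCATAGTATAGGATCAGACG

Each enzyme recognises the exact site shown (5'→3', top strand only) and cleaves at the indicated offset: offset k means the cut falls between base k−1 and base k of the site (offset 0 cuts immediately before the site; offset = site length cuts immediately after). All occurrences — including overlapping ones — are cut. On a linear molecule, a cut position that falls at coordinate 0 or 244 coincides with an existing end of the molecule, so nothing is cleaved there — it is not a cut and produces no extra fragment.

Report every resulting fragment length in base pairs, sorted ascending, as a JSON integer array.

Per-enzyme occurrences:
  MvoII CGGAAT/3: at [3, 52, 69, 126, 158] ⇒ [6, 55, 72, 129, 161]
  CdoIII TCATAG/6: at [27, 44, 60, 75, 89, 168, 180, 192, 199, 224] ⇒ [33, 50, 66, 81, 95, 174, 186, 198, 205, 230]
  JekIX GATC/2: at [17, 38, 109, 133, 144, 178, 213, 220, 235] ⇒ [19, 40, 111, 135, 146, 180, 215, 222, 237]

Pooled cuts: [6, 19, 33, 40, 50, 55, 66, 72, 81, 95, 111, 129, 135, 146, 161, 174, 180, 186, 198, 205, 215, 222, 230, 237]

Fragment lengths:
  [0,6): 6 bp
  [6,19): 13 bp
  [19,33): 14 bp
  [33,40): 7 bp
  [40,50): 10 bp
  [50,55): 5 bp
  [55,66): 11 bp
  [66,72): 6 bp
  [72,81): 9 bp
  [81,95): 14 bp
  [95,111): 16 bp
  [111,129): 18 bp
  [129,135): 6 bp
  [135,146): 11 bp
  [146,161): 15 bp
  [161,174): 13 bp
  [174,180): 6 bp
  [180,186): 6 bp
  [186,198): 12 bp
  [198,205): 7 bp
  [205,215): 10 bp
  [215,222): 7 bp
  [222,230): 8 bp
  [230,237): 7 bp
  [237,244): 7 bp

[5,6,6,6,6,6,7,7,7,7,7,8,9,10,10,11,11,12,13,13,14,14,15,16,18]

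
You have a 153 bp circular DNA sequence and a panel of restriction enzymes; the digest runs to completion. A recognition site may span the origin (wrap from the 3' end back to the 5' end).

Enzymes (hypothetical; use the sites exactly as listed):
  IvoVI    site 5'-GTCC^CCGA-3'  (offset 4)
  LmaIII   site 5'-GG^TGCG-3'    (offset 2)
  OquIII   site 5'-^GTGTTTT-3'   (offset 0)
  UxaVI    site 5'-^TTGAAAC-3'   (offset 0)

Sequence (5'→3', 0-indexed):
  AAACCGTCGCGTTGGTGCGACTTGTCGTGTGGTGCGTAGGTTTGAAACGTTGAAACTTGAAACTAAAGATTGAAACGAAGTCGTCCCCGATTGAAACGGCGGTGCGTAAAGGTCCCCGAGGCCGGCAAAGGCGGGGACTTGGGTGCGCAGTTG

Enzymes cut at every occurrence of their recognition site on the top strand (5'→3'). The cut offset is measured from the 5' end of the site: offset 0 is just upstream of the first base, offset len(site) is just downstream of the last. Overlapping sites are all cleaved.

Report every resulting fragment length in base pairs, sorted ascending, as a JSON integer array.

Per-enzyme occurrences:
  IvoVI (GTCCCCGA, off=4): starts [82, 111] → cuts [86, 115]
  LmaIII (GGTGCG, off=2): starts [13, 30, 100, 141] → cuts [15, 32, 102, 143]
  OquIII (GTGTTTT, off=0): no sites
  UxaVI (TTGAAAC, off=0): starts [41, 49, 56, 69, 90, 150] → cuts [41, 49, 56, 69, 90, 150]

All cut coordinates (distinct, sorted): [15, 32, 41, 49, 56, 69, 86, 90, 102, 115, 143, 150]

Fragments:
  15→32: 17 bp
  32→41: 9 bp
  41→49: 8 bp
  49→56: 7 bp
  56→69: 13 bp
  69→86: 17 bp
  86→90: 4 bp
  90→102: 12 bp
  102→115: 13 bp
  115→143: 28 bp
  143→150: 7 bp
  150→15 (wrap): 153-150+15 = 18 bp

[4,7,7,8,9,12,13,13,17,17,18,28]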